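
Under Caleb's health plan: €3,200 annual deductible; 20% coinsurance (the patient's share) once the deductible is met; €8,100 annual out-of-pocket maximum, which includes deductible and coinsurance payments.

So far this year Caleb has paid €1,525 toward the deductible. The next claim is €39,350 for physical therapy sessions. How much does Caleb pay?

€6,575

Deductible still to meet: €3,200 − €1,525 = €1,675.
The remaining €37,675 (= €39,350 − €1,675) moves to coinsurance.
Coinsurance: €37,675 × 20% = €7,535.
That puts the patient's cost at €1,675 + €7,535 = €9,210 before any cap.
That would bring total out-of-pocket to €10,735, past the €8,100 cap. The patient is capped at €8,100 − €1,525 = €6,575 on this claim.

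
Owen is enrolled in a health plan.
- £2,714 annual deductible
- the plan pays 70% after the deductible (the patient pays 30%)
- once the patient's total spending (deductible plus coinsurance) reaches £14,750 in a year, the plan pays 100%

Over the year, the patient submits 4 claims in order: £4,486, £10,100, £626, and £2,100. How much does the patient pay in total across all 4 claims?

£7,093.40

Claim 1 (£4,486): £2,714 finishes the deductible; £1,772 goes to coinsurance; patient's 30% is £531.60. Patient owes £3,245.60 (running OOP £3,245.60).
Claim 2 (£10,100): deductible met; 30% of £10,100 = £3,030. Patient owes £3,030 (running OOP £6,275.60).
Claim 3 (£626): 30% coinsurance on £626 = £187.80. Cost to patient: £187.80. OOP to date £6,463.40.
Claim 4 (£2,100): 30% coinsurance on £2,100 = £630. Patient owes £630 (running OOP £7,093.40).
Total paid by the patient: £3,245.60 + £3,030 + £187.80 + £630 = £7,093.40.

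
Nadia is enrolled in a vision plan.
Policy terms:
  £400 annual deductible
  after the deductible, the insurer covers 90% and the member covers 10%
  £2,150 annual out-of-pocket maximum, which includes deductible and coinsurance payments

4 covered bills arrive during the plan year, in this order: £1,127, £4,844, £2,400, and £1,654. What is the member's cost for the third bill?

£240

Bill 1, £1,127: £400 to deductible, leaving £727; member's 10% is £72.70. Member owes £472.70 (running OOP £472.70).
Bill 2, £4,844: 10% coinsurance on £4,844 = £484.40. Member pays £484.40; OOP now £957.10.
Bill 3, £2,400: deductible met; 10% of £2,400 = £240. Cost to member: £240. OOP to date £1,197.10.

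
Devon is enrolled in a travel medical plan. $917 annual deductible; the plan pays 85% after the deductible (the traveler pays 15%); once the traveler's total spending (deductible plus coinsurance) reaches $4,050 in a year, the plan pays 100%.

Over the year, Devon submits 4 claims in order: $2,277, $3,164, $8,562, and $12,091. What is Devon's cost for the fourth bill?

$1,170.10

#1 ($2,277): deductible takes $917, $1,360 remains; traveler's 15% is $204. Cost to traveler: $1,121. OOP to date $1,121.
#2 ($3,164): deductible met; 15% of $3,164 = $474.60. Traveler pays $474.60; OOP now $1,595.60.
#3 ($8,562): deductible met; 15% of $8,562 = $1,284.30. Traveler owes $1,284.30 (running OOP $2,879.90).
#4 ($12,091): 15% coinsurance on $12,091 = $1,813.65. OOP would hit $4,693.55 > $4,050, so the cap limits the traveler to $4,050 − $2,879.90 = $1,170.10.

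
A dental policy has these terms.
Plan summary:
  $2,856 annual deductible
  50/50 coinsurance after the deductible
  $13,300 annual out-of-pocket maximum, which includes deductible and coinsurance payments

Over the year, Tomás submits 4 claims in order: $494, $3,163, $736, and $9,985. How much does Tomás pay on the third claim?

Claim 1 — $494: fully absorbed by the deductible. Cost to patient: $494. OOP to date $494.
Claim 2 — $3,163: $2,362 finishes the deductible; $801 goes to coinsurance; 50% of $801 = $400.50. Patient owes $2,762.50 (running OOP $3,256.50).
Claim 3 — $736: 50% coinsurance on $736 = $368. Patient pays $368; OOP now $3,624.50.

$368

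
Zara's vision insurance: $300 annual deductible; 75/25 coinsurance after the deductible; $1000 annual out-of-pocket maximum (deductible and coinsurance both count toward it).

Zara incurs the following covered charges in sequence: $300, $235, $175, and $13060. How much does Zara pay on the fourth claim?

$597.50

Claim 1 — $300: all of it applies to the deductible. Cost to member: $300. OOP to date $300.
Claim 2 — $235: deductible met; 25% of $235 = $58.75. Member owes $58.75 (running OOP $358.75).
Claim 3 — $175: 25% coinsurance on $175 = $43.75. Member owes $43.75 (running OOP $402.50).
Claim 4 — $13060: 25% coinsurance on $13060 = $3265. Adding that to $402.50 gives $3667.50, past the $1000 cap; member pays only $1000 − $402.50 = $597.50.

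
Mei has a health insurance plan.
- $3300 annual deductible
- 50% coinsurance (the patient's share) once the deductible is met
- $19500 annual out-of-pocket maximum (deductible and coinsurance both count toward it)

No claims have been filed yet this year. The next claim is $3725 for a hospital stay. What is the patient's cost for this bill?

$3512.50

Deductible not yet touched, so the first $3300 of the bill goes to the deductible.
That leaves $3725 − $3300 = $425 for coinsurance.
Patient's 50% share of $425 is $212.50.
So the patient owes $3300 + $212.50 = $3512.50 before any cap.
Year-to-date out-of-pocket becomes $0 + $3512.50 = $3512.50, still under the $19500 maximum, so no cap applies.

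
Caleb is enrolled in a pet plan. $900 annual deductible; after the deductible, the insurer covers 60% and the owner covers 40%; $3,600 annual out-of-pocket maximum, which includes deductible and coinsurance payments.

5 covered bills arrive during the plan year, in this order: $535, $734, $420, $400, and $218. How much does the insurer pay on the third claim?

$252

#1 ($535): entire amount goes to the deductible. Cost to owner: $535. OOP to date $535. Insurer: $535 − $535 = $0.
#2 ($734): $365 finishes the deductible; $369 goes to coinsurance; 40% of $369 = $147.60. Owner owes $512.60 (running OOP $1,047.60). Insurer: $734 − $512.60 = $221.40.
#3 ($420): 40% coinsurance on $420 = $168. Owner owes $168 (running OOP $1,215.60). Insurer: $420 − $168 = $252.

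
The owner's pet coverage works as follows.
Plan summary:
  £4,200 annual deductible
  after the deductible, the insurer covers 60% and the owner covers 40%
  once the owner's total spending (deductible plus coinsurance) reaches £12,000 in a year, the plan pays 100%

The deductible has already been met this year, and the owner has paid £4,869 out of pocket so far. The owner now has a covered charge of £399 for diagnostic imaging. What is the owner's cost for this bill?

The deductible is already satisfied, so the full bill goes to coinsurance.
40% of £399 = £159.60 falls to the owner.
Year-to-date out-of-pocket becomes £4,869 + £159.60 = £5,028.60, still under the £12,000 maximum, so no cap applies.

£159.60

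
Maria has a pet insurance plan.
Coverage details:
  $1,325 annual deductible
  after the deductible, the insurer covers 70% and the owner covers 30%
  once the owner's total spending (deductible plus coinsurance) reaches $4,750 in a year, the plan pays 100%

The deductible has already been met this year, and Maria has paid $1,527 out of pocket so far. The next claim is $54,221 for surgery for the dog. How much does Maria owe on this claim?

$3,223

The deductible is already satisfied, so the full bill goes to coinsurance.
Coinsurance: $54,221 × 30% = $16,266.30.
That would bring total out-of-pocket to $17,793.30, past the $4,750 cap. The owner is capped at $4,750 − $1,527 = $3,223 on this claim.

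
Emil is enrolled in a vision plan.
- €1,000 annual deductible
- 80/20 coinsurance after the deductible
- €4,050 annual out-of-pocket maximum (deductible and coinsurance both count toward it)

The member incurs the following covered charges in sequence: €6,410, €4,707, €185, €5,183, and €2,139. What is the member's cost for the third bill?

€37

Bill 1, €6,410: deductible takes €1,000, €5,410 remains; coinsurance €5,410 × 20% = €1,082. Cost to member: €2,082. OOP to date €2,082.
Bill 2, €4,707: deductible met; 20% of €4,707 = €941.40. Cost to member: €941.40. OOP to date €3,023.40.
Bill 3, €185: 20% coinsurance on €185 = €37. Member pays €37; OOP now €3,060.40.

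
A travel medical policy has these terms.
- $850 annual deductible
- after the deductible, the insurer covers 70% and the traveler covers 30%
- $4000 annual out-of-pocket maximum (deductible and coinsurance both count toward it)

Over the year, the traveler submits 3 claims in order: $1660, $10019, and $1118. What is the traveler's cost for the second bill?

$2907

Claim 1 ($1660): $850 to deductible, leaving $810; traveler's 30% is $243. Traveler pays $1093; OOP now $1093.
Claim 2 ($10019): 30% coinsurance on $10019 = $3005.70. OOP would hit $4098.70 > $4000, so the cap limits the traveler to $4000 − $1093 = $2907.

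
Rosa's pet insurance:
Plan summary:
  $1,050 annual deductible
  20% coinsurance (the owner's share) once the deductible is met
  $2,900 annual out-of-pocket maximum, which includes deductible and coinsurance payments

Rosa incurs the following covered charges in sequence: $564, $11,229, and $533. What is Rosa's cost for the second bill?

$2,336

Bill 1, $564: entire amount goes to the deductible. Cost to owner: $564. OOP to date $564.
Bill 2, $11,229: deductible takes $486, $10,743 remains; owner's 20% is $2,148.60. Deductible plus coinsurance: $486 + $2,148.60 = $2,634.60. OOP would hit $3,198.60 > $2,900, so the cap limits the owner to $2,900 − $564 = $2,336.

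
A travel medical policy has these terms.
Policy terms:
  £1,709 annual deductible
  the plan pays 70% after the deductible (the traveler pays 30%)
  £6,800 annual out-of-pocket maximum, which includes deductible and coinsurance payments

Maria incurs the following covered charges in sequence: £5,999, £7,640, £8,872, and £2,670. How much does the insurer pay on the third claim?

Claim 1 (£5,999): £1,709 finishes the deductible; £4,290 goes to coinsurance; 30% of £4,290 = £1,287. Cost to traveler: £2,996. OOP to date £2,996. Plan pays £5,999 − £2,996 = £3,003.
Claim 2 (£7,640): 30% coinsurance on £7,640 = £2,292. Traveler pays £2,292; OOP now £5,288. Plan pays £7,640 − £2,292 = £5,348.
Claim 3 (£8,872): deductible already satisfied, so traveler's share is 30% × £8,872 = £2,661.60. OOP would hit £7,949.60 > £6,800, so the cap limits the traveler to £6,800 − £5,288 = £1,512. Plan pays £8,872 − £1,512 = £7,360.

£7,360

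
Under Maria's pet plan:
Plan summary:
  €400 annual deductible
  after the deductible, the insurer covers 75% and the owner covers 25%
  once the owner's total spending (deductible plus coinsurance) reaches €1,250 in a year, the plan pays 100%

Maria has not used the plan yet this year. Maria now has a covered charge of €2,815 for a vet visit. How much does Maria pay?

€1,003.75

Deductible not yet touched, so the first €400 of the bill goes to the deductible.
After the €400 deductible portion, €2,815 − €400 = €2,415 is subject to coinsurance.
Owner's 25% share of €2,415 is €603.75.
That puts the owner's cost at €400 + €603.75 = €1,003.75 before any cap.
Total out-of-pocket so far would be €0 + €1,003.75 = €1,003.75, below the €1,250 cap — no reduction.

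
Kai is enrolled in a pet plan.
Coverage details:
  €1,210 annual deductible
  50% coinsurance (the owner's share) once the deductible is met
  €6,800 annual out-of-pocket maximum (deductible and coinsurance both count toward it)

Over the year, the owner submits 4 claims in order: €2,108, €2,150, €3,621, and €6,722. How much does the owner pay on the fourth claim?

Claim 1 — €2,108: €1,210 to deductible, leaving €898; coinsurance €898 × 50% = €449. Owner pays €1,659; OOP now €1,659.
Claim 2 — €2,150: deductible met; 50% of €2,150 = €1,075. Cost to owner: €1,075. OOP to date €2,734.
Claim 3 — €3,621: deductible already satisfied, so owner's share is 50% × €3,621 = €1,810.50. Owner owes €1,810.50 (running OOP €4,544.50).
Claim 4 — €6,722: deductible already satisfied, so owner's share is 50% × €6,722 = €3,361. That would push OOP to €7,905.50, over the €6,800 cap, so owner pays €6,800 − €4,544.50 = €2,255.50.

€2,255.50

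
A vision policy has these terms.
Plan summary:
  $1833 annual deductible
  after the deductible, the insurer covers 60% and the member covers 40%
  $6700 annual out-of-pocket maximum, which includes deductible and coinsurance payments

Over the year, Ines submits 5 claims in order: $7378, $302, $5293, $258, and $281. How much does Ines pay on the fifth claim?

Bill 1, $7378: $1833 finishes the deductible; $5545 goes to coinsurance; coinsurance $5545 × 40% = $2218. Cost to member: $4051. OOP to date $4051.
Bill 2, $302: 40% coinsurance on $302 = $120.80. Member owes $120.80 (running OOP $4171.80).
Bill 3, $5293: 40% coinsurance on $5293 = $2117.20. Cost to member: $2117.20. OOP to date $6289.
Bill 4, $258: deductible already satisfied, so member's share is 40% × $258 = $103.20. Member owes $103.20 (running OOP $6392.20).
Bill 5, $281: 40% coinsurance on $281 = $112.40. Member pays $112.40; OOP now $6504.60.

$112.40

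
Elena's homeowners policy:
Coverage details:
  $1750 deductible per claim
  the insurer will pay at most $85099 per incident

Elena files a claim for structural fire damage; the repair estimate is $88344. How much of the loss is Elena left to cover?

Less the $1750 deductible: $88344 − $1750 = $86594.
$86594 exceeds the $85099 limit, so the insurer pays the limit: $85099.
The homeowner bears the rest of the original loss: $88344 − $85099 = $3245.

$3245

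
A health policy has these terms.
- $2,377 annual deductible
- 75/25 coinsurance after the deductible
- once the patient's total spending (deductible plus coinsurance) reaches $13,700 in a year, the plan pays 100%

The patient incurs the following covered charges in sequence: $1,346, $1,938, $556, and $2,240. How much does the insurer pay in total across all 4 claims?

#1 ($1,346): entire amount goes to the deductible. Cost to patient: $1,346. OOP to date $1,346. Plan pays $1,346 − $1,346 = $0.
#2 ($1,938): deductible takes $1,031, $907 remains; 25% of $907 = $226.75. Cost to patient: $1,257.75. OOP to date $2,603.75. Insurer: $1,938 − $1,257.75 = $680.25.
#3 ($556): deductible already satisfied, so patient's share is 25% × $556 = $139. Cost to patient: $139. OOP to date $2,742.75. Plan pays $556 − $139 = $417.
#4 ($2,240): deductible already satisfied, so patient's share is 25% × $2,240 = $560. Patient pays $560; OOP now $3,302.75. Insurer: $2,240 − $560 = $1,680.
Insurer total = bills − patient's total = $6,080 − $3,302.75 = $2,777.25.

$2,777.25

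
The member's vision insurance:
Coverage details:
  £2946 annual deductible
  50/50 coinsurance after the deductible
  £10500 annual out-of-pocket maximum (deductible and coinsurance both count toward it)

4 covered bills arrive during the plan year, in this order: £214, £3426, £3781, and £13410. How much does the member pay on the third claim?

Claim 1 (£214): entire amount goes to the deductible. Member pays £214; OOP now £214.
Claim 2 (£3426): deductible takes £2732, £694 remains; coinsurance £694 × 50% = £347. Member pays £3079; OOP now £3293.
Claim 3 (£3781): 50% coinsurance on £3781 = £1890.50. Member pays £1890.50; OOP now £5183.50.

£1890.50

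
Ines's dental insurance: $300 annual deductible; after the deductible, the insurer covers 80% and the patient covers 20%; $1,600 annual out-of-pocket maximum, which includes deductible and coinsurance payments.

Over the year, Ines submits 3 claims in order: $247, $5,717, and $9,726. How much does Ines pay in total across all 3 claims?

$1,600

Claim 1 — $247: fully absorbed by the deductible. Patient pays $247; OOP now $247.
Claim 2 — $5,717: $53 to deductible, leaving $5,664; coinsurance $5,664 × 20% = $1,132.80. Patient pays $1,185.80; OOP now $1,432.80.
Claim 3 — $9,726: 20% coinsurance on $9,726 = $1,945.20. OOP would hit $3,378 > $1,600, so the cap limits the patient to $1,600 − $1,432.80 = $167.20.
Total paid by the patient: $247 + $1,185.80 + $167.20 = $1,600.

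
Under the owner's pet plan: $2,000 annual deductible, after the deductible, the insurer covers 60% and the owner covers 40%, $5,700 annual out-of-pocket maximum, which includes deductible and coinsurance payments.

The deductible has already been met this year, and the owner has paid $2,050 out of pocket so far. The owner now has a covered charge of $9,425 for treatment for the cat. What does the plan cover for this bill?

$5,775

With the deductible met, the entire $9,425 is subject to coinsurance.
40% of $9,425 = $3,770 falls to the owner.
Year-to-date out-of-pocket would reach $2,050 + $3,770 = $5,820, above the $5,700 maximum, so the owner pays only $5,700 − $2,050 = $3,650.
The plan picks up $9,425 − $3,650 = $5,775.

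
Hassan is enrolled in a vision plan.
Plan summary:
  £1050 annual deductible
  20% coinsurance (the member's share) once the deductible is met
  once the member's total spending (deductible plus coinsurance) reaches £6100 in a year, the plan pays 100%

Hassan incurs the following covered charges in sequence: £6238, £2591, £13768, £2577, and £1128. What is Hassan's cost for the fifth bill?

£225.20

Claim 1 — £6238: deductible takes £1050, £5188 remains; coinsurance £5188 × 20% = £1037.60. Member pays £2087.60; OOP now £2087.60.
Claim 2 — £2591: deductible met; 20% of £2591 = £518.20. Cost to member: £518.20. OOP to date £2605.80.
Claim 3 — £13768: deductible already satisfied, so member's share is 20% × £13768 = £2753.60. Member pays £2753.60; OOP now £5359.40.
Claim 4 — £2577: 20% coinsurance on £2577 = £515.40. Cost to member: £515.40. OOP to date £5874.80.
Claim 5 — £1128: deductible already satisfied, so member's share is 20% × £1128 = £225.60. That would push OOP to £6100.40, over the £6100 cap, so member pays £6100 − £5874.80 = £225.20.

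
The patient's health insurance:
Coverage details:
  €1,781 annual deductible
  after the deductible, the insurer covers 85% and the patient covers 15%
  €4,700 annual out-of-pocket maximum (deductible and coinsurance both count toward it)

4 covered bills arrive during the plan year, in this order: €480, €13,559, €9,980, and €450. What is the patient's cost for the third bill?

#1 (€480): entire amount goes to the deductible. Cost to patient: €480. OOP to date €480.
#2 (€13,559): €1,301 finishes the deductible; €12,258 goes to coinsurance; coinsurance €12,258 × 15% = €1,838.70. Patient owes €3,139.70 (running OOP €3,619.70).
#3 (€9,980): deductible met; 15% of €9,980 = €1,497. That would push OOP to €5,116.70, over the €4,700 cap, so patient pays €4,700 − €3,619.70 = €1,080.30.

€1,080.30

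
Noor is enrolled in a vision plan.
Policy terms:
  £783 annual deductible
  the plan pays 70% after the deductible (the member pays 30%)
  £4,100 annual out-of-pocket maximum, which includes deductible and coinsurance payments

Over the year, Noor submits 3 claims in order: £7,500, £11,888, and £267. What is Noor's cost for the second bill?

£1,301.90

Claim 1 — £7,500: £783 to deductible, leaving £6,717; 30% of £6,717 = £2,015.10. Member owes £2,798.10 (running OOP £2,798.10).
Claim 2 — £11,888: 30% coinsurance on £11,888 = £3,566.40. Adding that to £2,798.10 gives £6,364.50, past the £4,100 cap; member pays only £4,100 − £2,798.10 = £1,301.90.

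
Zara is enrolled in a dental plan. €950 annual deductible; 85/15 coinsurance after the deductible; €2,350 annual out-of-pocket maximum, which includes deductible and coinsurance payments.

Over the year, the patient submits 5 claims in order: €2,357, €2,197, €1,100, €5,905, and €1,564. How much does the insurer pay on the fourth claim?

€5,210.60

#1 (€2,357): €950 finishes the deductible; €1,407 goes to coinsurance; 15% of €1,407 = €211.05. Patient owes €1,161.05 (running OOP €1,161.05). Insurer: €2,357 − €1,161.05 = €1,195.95.
#2 (€2,197): deductible met; 15% of €2,197 = €329.55. Cost to patient: €329.55. OOP to date €1,490.60. Insurer: €2,197 − €329.55 = €1,867.45.
#3 (€1,100): deductible met; 15% of €1,100 = €165. Patient pays €165; OOP now €1,655.60. Plan pays €1,100 − €165 = €935.
#4 (€5,905): 15% coinsurance on €5,905 = €885.75. OOP would hit €2,541.35 > €2,350, so the cap limits the patient to €2,350 − €1,655.60 = €694.40. Plan pays €5,905 − €694.40 = €5,210.60.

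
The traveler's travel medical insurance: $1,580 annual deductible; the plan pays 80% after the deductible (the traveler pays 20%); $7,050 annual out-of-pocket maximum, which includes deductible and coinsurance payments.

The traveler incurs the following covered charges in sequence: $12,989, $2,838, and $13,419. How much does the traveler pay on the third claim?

Claim 1 ($12,989): $1,580 finishes the deductible; $11,409 goes to coinsurance; traveler's 20% is $2,281.80. Traveler pays $3,861.80; OOP now $3,861.80.
Claim 2 ($2,838): 20% coinsurance on $2,838 = $567.60. Traveler pays $567.60; OOP now $4,429.40.
Claim 3 ($13,419): 20% coinsurance on $13,419 = $2,683.80. That would push OOP to $7,113.20, over the $7,050 cap, so traveler pays $7,050 − $4,429.40 = $2,620.60.

$2,620.60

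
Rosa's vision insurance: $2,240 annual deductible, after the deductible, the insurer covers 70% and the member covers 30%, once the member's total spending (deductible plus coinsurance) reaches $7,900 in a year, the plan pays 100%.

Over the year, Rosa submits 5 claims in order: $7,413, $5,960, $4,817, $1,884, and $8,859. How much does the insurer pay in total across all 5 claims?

$21,033

#1 ($7,413): deductible takes $2,240, $5,173 remains; member's 30% is $1,551.90. Member pays $3,791.90; OOP now $3,791.90. Plan pays $7,413 − $3,791.90 = $3,621.10.
#2 ($5,960): deductible met; 30% of $5,960 = $1,788. Member pays $1,788; OOP now $5,579.90. Insurer: $5,960 − $1,788 = $4,172.
#3 ($4,817): deductible already satisfied, so member's share is 30% × $4,817 = $1,445.10. Member pays $1,445.10; OOP now $7,025. Plan pays $4,817 − $1,445.10 = $3,371.90.
#4 ($1,884): 30% coinsurance on $1,884 = $565.20. Member owes $565.20 (running OOP $7,590.20). Insurer: $1,884 − $565.20 = $1,318.80.
#5 ($8,859): deductible met; 30% of $8,859 = $2,657.70. Adding that to $7,590.20 gives $10,247.90, past the $7,900 cap; member pays only $7,900 − $7,590.20 = $309.80. Insurer: $8,859 − $309.80 = $8,549.20.
Insurer total = bills − member's total = $28,933 − $7,900 = $21,033.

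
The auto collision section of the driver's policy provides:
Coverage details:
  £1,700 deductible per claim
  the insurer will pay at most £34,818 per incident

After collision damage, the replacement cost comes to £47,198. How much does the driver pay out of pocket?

Subtract the deductible: £47,198 − £1,700 = £45,498.
Since £45,498 > £34,818, the payout is capped at £34,818.
The driver bears the rest of the original loss: £47,198 − £34,818 = £12,380.

£12,380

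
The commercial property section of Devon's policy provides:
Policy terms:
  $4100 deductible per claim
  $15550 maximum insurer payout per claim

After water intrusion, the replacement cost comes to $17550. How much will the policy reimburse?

After the deductible, $17550 − $4100 = $13450 remains.
$13450 is within the $15550 limit, so the insurer pays $13450.

$13450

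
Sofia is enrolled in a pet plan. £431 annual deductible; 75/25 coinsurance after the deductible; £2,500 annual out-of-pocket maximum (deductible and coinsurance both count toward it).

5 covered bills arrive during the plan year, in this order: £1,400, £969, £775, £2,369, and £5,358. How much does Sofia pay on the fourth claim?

#1 (£1,400): £431 to deductible, leaving £969; owner's 25% is £242.25. Owner owes £673.25 (running OOP £673.25).
#2 (£969): deductible met; 25% of £969 = £242.25. Owner owes £242.25 (running OOP £915.50).
#3 (£775): 25% coinsurance on £775 = £193.75. Owner owes £193.75 (running OOP £1,109.25).
#4 (£2,369): deductible already satisfied, so owner's share is 25% × £2,369 = £592.25. Owner pays £592.25; OOP now £1,701.50.

£592.25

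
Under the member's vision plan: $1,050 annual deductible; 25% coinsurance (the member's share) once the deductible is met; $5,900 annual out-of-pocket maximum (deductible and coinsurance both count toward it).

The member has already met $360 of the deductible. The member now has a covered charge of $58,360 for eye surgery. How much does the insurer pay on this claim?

Remaining deductible: $1,050 − $360 = $690.
That leaves $58,360 − $690 = $57,670 for coinsurance.
Coinsurance: $57,670 × 25% = $14,417.50.
Member responsibility before any cap: $690 + $14,417.50 = $15,107.50.
Year-to-date out-of-pocket would reach $360 + $15,107.50 = $15,467.50, above the $5,900 maximum, so the member pays only $5,900 − $360 = $5,540.
The plan picks up $58,360 − $5,540 = $52,820.

$52,820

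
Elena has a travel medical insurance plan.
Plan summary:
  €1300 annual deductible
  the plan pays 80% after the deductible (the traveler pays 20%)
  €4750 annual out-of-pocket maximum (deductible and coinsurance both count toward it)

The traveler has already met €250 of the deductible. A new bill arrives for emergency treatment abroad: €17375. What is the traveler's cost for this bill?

Deductible still to meet: €1300 − €250 = €1050.
After the €1050 deductible portion, €17375 − €1050 = €16325 is subject to coinsurance.
20% of €16325 = €3265 falls to the traveler.
So the traveler owes €1050 + €3265 = €4315 before any cap.
Total out-of-pocket so far would be €250 + €4315 = €4565, below the €4750 cap — no reduction.

€4315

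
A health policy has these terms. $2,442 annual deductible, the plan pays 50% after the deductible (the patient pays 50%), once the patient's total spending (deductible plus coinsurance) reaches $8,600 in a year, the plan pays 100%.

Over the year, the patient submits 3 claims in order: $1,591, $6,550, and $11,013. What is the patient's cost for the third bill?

#1 ($1,591): fully absorbed by the deductible. Patient pays $1,591; OOP now $1,591.
#2 ($6,550): $851 finishes the deductible; $5,699 goes to coinsurance; coinsurance $5,699 × 50% = $2,849.50. Patient owes $3,700.50 (running OOP $5,291.50).
#3 ($11,013): deductible already satisfied, so patient's share is 50% × $11,013 = $5,506.50. Adding that to $5,291.50 gives $10,798, past the $8,600 cap; patient pays only $8,600 − $5,291.50 = $3,308.50.

$3,308.50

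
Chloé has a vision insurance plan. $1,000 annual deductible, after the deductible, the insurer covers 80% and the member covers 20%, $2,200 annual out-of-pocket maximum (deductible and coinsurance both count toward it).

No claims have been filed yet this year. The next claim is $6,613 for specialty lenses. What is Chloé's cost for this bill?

$2,122.60

The full $1,000 deductible is still open; $1,000 of this bill applies to it.
That leaves $6,613 − $1,000 = $5,613 for coinsurance.
Coinsurance: $5,613 × 20% = $1,122.60.
Member responsibility before any cap: $1,000 + $1,122.60 = $2,122.60.
Cumulative spending $0 + $2,122.60 = $2,122.60 stays under the $2,200 maximum.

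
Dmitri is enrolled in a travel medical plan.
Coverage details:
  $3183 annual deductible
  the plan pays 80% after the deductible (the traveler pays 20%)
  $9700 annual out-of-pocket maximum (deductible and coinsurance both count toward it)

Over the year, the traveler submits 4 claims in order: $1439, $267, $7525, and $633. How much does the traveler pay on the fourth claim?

Claim 1 ($1439): entire amount goes to the deductible. Cost to traveler: $1439. OOP to date $1439.
Claim 2 ($267): fully absorbed by the deductible. Cost to traveler: $267. OOP to date $1706.
Claim 3 ($7525): deductible takes $1477, $6048 remains; 20% of $6048 = $1209.60. Cost to traveler: $2686.60. OOP to date $4392.60.
Claim 4 ($633): deductible already satisfied, so traveler's share is 20% × $633 = $126.60. Cost to traveler: $126.60. OOP to date $4519.20.

$126.60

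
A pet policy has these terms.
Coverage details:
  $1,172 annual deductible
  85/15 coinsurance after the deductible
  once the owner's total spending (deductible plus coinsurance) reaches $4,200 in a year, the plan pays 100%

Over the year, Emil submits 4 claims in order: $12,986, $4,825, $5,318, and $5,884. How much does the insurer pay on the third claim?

Claim 1 ($12,986): $1,172 finishes the deductible; $11,814 goes to coinsurance; owner's 15% is $1,772.10. Owner owes $2,944.10 (running OOP $2,944.10). Plan pays $12,986 − $2,944.10 = $10,041.90.
Claim 2 ($4,825): deductible already satisfied, so owner's share is 15% × $4,825 = $723.75. Owner owes $723.75 (running OOP $3,667.85). Plan pays $4,825 − $723.75 = $4,101.25.
Claim 3 ($5,318): deductible met; 15% of $5,318 = $797.70. OOP would hit $4,465.55 > $4,200, so the cap limits the owner to $4,200 − $3,667.85 = $532.15. Insurer: $5,318 − $532.15 = $4,785.85.

$4,785.85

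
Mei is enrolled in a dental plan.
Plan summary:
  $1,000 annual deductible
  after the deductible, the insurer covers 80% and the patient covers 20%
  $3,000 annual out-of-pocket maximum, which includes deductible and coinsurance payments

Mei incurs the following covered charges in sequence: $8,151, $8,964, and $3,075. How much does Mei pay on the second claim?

#1 ($8,151): $1,000 finishes the deductible; $7,151 goes to coinsurance; 20% of $7,151 = $1,430.20. Patient pays $2,430.20; OOP now $2,430.20.
#2 ($8,964): deductible met; 20% of $8,964 = $1,792.80. That would push OOP to $4,223, over the $3,000 cap, so patient pays $3,000 − $2,430.20 = $569.80.

$569.80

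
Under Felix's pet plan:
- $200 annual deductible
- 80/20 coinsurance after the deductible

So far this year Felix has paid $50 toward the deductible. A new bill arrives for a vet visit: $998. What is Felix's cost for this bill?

Remaining deductible: $200 − $50 = $150.
The remaining $848 (= $998 − $150) moves to coinsurance.
20% of $848 = $169.60 falls to the owner.
Owner responsibility: $150 + $169.60 = $319.60.

$319.60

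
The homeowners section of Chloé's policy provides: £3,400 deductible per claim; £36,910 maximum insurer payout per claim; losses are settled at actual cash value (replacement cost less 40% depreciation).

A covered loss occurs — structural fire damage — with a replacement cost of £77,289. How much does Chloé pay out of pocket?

£40,379

Depreciate 40%: the covered value is £77,289 × 0.6 = £46,373.40.
Subtract the deductible: £46,373.40 − £3,400 = £42,973.40.
£42,973.40 exceeds the £36,910 limit, so the insurer pays the limit: £36,910.
Out of pocket: £77,289 − £36,910 = £40,379.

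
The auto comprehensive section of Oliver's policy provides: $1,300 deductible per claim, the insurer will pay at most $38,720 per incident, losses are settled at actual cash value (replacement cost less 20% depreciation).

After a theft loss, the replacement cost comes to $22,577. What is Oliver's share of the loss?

Actual cash value after 20% depreciation: $22,577 × 80% = $18,061.60.
Less the $1,300 deductible: $18,061.60 − $1,300 = $16,761.60.
$16,761.60 ≤ $38,720, so the limit doesn't bind; insurer pays $16,761.60.
Out of pocket: $22,577 − $16,761.60 = $5,815.40.

$5,815.40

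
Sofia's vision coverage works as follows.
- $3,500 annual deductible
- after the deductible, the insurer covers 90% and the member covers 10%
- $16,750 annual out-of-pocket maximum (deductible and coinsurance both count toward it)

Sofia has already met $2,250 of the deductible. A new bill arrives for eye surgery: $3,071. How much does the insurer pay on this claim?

Deductible still to meet: $3,500 − $2,250 = $1,250.
The remaining $1,821 (= $3,071 − $1,250) moves to coinsurance.
Coinsurance: $1,821 × 10% = $182.10.
That puts the member's cost at $1,250 + $182.10 = $1,432.10 before any cap.
Total out-of-pocket so far would be $2,250 + $1,432.10 = $3,682.10, below the $16,750 cap — no reduction.
The insurer covers the remainder: $3,071 − $1,432.10 = $1,638.90.

$1,638.90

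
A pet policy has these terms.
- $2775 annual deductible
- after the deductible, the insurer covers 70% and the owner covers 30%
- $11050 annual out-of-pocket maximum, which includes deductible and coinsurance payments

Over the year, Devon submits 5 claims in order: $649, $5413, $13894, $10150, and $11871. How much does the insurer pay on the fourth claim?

$7105

Bill 1, $649: fully absorbed by the deductible. Owner pays $649; OOP now $649. Plan pays $649 − $649 = $0.
Bill 2, $5413: $2126 to deductible, leaving $3287; coinsurance $3287 × 30% = $986.10. Owner owes $3112.10 (running OOP $3761.10). Insurer: $5413 − $3112.10 = $2300.90.
Bill 3, $13894: 30% coinsurance on $13894 = $4168.20. Owner pays $4168.20; OOP now $7929.30. Insurer: $13894 − $4168.20 = $9725.80.
Bill 4, $10150: deductible met; 30% of $10150 = $3045. Owner owes $3045 (running OOP $10974.30). Plan pays $10150 − $3045 = $7105.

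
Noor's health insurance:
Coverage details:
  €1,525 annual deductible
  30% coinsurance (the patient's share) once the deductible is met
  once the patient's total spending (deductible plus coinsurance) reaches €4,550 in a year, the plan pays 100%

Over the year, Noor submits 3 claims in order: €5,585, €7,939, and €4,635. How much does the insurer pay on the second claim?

Claim 1 — €5,585: deductible takes €1,525, €4,060 remains; coinsurance €4,060 × 30% = €1,218. Cost to patient: €2,743. OOP to date €2,743. Plan pays €5,585 − €2,743 = €2,842.
Claim 2 — €7,939: deductible met; 30% of €7,939 = €2,381.70. Adding that to €2,743 gives €5,124.70, past the €4,550 cap; patient pays only €4,550 − €2,743 = €1,807. Plan pays €7,939 − €1,807 = €6,132.

€6,132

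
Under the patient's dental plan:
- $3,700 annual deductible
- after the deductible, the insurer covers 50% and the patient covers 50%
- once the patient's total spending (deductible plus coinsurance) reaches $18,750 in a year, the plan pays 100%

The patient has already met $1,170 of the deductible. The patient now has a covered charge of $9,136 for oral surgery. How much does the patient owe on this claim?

Deductible still to meet: $3,700 − $1,170 = $2,530.
That leaves $9,136 − $2,530 = $6,606 for coinsurance.
50% of $6,606 = $3,303 falls to the patient.
So the patient owes $2,530 + $3,303 = $5,833 before any cap.
Year-to-date out-of-pocket becomes $1,170 + $5,833 = $7,003, still under the $18,750 maximum, so no cap applies.

$5,833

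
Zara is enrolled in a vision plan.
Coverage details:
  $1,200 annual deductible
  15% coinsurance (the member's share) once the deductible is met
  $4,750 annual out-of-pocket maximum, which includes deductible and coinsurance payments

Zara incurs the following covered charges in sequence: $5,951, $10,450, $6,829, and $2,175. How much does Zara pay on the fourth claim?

$245.50

#1 ($5,951): $1,200 finishes the deductible; $4,751 goes to coinsurance; 15% of $4,751 = $712.65. Cost to member: $1,912.65. OOP to date $1,912.65.
#2 ($10,450): deductible already satisfied, so member's share is 15% × $10,450 = $1,567.50. Cost to member: $1,567.50. OOP to date $3,480.15.
#3 ($6,829): deductible already satisfied, so member's share is 15% × $6,829 = $1,024.35. Cost to member: $1,024.35. OOP to date $4,504.50.
#4 ($2,175): deductible met; 15% of $2,175 = $326.25. That would push OOP to $4,830.75, over the $4,750 cap, so member pays $4,750 − $4,504.50 = $245.50.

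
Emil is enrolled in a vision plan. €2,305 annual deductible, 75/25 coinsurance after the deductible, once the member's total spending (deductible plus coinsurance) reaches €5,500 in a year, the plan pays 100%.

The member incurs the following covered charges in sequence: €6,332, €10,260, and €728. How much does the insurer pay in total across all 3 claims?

Bill 1, €6,332: €2,305 to deductible, leaving €4,027; member's 25% is €1,006.75. Member owes €3,311.75 (running OOP €3,311.75). Plan pays €6,332 − €3,311.75 = €3,020.25.
Bill 2, €10,260: deductible met; 25% of €10,260 = €2,565. OOP would hit €5,876.75 > €5,500, so the cap limits the member to €5,500 − €3,311.75 = €2,188.25. Insurer: €10,260 − €2,188.25 = €8,071.75.
Bill 3, €728: deductible already satisfied, so member's share is 25% × €728 = €182. That would push OOP to €5,682, over the €5,500 cap, so member pays €5,500 − €5,500 = €0. Plan pays €728 − €0 = €728.
Insurer total = bills − member's total = €17,320 − €5,500 = €11,820.

€11,820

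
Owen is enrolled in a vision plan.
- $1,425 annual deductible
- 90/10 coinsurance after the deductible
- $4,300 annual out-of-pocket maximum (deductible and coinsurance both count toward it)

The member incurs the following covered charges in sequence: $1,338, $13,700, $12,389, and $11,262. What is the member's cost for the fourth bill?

$274.80

Bill 1, $1,338: fully absorbed by the deductible. Cost to member: $1,338. OOP to date $1,338.
Bill 2, $13,700: $87 to deductible, leaving $13,613; coinsurance $13,613 × 10% = $1,361.30. Member owes $1,448.30 (running OOP $2,786.30).
Bill 3, $12,389: deductible met; 10% of $12,389 = $1,238.90. Cost to member: $1,238.90. OOP to date $4,025.20.
Bill 4, $11,262: deductible met; 10% of $11,262 = $1,126.20. OOP would hit $5,151.40 > $4,300, so the cap limits the member to $4,300 − $4,025.20 = $274.80.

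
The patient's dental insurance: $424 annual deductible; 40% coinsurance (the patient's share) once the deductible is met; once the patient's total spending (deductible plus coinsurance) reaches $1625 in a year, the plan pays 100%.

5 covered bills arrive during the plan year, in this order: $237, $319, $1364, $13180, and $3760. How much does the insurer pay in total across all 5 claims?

Bill 1, $237: all of it applies to the deductible. Cost to patient: $237. OOP to date $237. Insurer: $237 − $237 = $0.
Bill 2, $319: deductible takes $187, $132 remains; patient's 40% is $52.80. Patient pays $239.80; OOP now $476.80. Plan pays $319 − $239.80 = $79.20.
Bill 3, $1364: deductible already satisfied, so patient's share is 40% × $1364 = $545.60. Patient owes $545.60 (running OOP $1022.40). Insurer: $1364 − $545.60 = $818.40.
Bill 4, $13180: deductible already satisfied, so patient's share is 40% × $13180 = $5272. Adding that to $1022.40 gives $6294.40, past the $1625 cap; patient pays only $1625 − $1022.40 = $602.60. Plan pays $13180 − $602.60 = $12577.40.
Bill 5, $3760: 40% coinsurance on $3760 = $1504. That would push OOP to $3129, over the $1625 cap, so patient pays $1625 − $1625 = $0. Plan pays $3760 − $0 = $3760.
Insurer total: $0 + $79.20 + $818.40 + $12577.40 + $3760 = $17235.

$17235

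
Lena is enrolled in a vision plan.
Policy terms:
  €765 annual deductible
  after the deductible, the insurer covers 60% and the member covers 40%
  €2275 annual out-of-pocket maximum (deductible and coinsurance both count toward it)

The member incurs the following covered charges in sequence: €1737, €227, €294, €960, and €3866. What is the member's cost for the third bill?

€117.60

Claim 1 (€1737): €765 finishes the deductible; €972 goes to coinsurance; coinsurance €972 × 40% = €388.80. Cost to member: €1153.80. OOP to date €1153.80.
Claim 2 (€227): deductible met; 40% of €227 = €90.80. Member owes €90.80 (running OOP €1244.60).
Claim 3 (€294): 40% coinsurance on €294 = €117.60. Cost to member: €117.60. OOP to date €1362.20.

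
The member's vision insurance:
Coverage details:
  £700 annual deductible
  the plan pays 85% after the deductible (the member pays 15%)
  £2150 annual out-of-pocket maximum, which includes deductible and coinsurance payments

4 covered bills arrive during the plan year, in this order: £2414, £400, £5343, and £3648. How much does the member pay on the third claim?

£801.45

Claim 1 — £2414: £700 to deductible, leaving £1714; member's 15% is £257.10. Cost to member: £957.10. OOP to date £957.10.
Claim 2 — £400: deductible met; 15% of £400 = £60. Member owes £60 (running OOP £1017.10).
Claim 3 — £5343: deductible met; 15% of £5343 = £801.45. Cost to member: £801.45. OOP to date £1818.55.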